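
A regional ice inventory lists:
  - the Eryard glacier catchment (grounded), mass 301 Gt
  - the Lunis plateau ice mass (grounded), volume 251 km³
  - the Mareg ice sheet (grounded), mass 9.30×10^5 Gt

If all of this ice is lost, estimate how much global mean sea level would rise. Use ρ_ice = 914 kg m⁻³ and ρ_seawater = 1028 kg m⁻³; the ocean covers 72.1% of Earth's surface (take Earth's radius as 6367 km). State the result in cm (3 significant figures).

≈ 246 cm

Eryard: 301 Gt = 3.010×10^14 kg; dividing by ρ_w = 1028 kg m⁻³ gives 2.928×10^11 m³ of water.
Lunis: 251 km³ × (914/1028) = 223.2 km³ of water.
Mareg: 9.30×10^5 Gt = 9.300×10^17 kg; dividing by ρ_w = 1028 kg m⁻³ gives 9.047×10^14 m³ of water.
Total added water ≈ 9.052×10^14 m³ over 3.67×10^14 m² → Δh = 2.46 m = 246 cm.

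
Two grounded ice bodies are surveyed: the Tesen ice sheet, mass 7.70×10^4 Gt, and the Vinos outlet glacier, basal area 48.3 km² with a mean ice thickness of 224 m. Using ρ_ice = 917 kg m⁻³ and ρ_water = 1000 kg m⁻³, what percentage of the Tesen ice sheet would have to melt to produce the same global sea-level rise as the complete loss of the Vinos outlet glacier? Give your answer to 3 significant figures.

Equal sea-level rise means equal mass of meltwater, i.e. equal mass of ice lost.
Ice mass of Vinos: 9.921×10^12 kg; ice mass of Tesen: 7.700×10^16 kg.
Fraction required = 9.921×10^12 / 7.700×10^16 = 1.29×10^-4 → 0.0129 %.

≈ 0.0129 %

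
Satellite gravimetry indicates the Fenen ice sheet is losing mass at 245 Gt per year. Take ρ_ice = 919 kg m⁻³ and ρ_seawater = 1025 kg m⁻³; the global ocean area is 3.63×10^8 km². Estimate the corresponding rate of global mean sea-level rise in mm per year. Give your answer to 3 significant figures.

ρ_w = 1025 kg m⁻³. Annual water volume added = 245 Gt / ρ_w = 2.450×10^14 kg / 1025 kg m⁻³ = 2.390×10^11 m³.
Δh per year = 2.390×10^11 / 3.63×10^14 = 6.58×10^-4 m = 0.658 mm.

≈ 0.658 mm/yr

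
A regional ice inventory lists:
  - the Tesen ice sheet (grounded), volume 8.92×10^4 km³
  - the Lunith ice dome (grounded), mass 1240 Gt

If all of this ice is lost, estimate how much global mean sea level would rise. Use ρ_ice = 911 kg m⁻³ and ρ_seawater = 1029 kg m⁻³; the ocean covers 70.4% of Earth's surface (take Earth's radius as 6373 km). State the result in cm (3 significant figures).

Tesen: 8.92×10^4 km³ × (911/1029) = 7.897×10^4 km³ of water.
Lunith: 1240 Gt = 1.240×10^15 kg; dividing by ρ_w = 1029 kg m⁻³ gives 1.205×10^12 m³ of water.
Total added water ≈ 8.018×10^13 m³ over 3.59×10^14 m² → Δh = 0.223 m = 22.3 cm.

≈ 22.3 cm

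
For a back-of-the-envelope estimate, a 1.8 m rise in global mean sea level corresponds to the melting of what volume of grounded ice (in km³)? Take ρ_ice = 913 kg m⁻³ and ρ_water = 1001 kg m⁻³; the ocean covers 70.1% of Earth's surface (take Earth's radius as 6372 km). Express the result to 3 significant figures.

≈ 7.06×10^5 km³

Required water volume = Δh × A = 1.8 m × 3.58×10^14 m² = 6.438×10^14 m³ = 6.438×10^5 km³.
Ice volume = water volume × ρ_w/ρ_ice = 6.438×10^5 × 1001/913 = 7.06×10^5 km³.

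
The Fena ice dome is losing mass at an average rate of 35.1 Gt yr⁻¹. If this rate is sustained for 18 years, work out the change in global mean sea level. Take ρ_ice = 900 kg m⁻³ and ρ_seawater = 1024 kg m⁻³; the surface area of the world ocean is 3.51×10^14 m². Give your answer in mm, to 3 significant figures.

Total mass lost = 35.1 Gt/yr × 18 yr = 631.8 Gt = 6.318×10^14 kg.
ρ_w = 1024 kg m⁻³, so water volume = 6.318×10^14 / 1024 = 6.170×10^11 m³.
Δh = 6.170×10^11 / 3.51×10^14 = 1.76×10^-3 m = 1.76 mm.

≈ 1.76 mm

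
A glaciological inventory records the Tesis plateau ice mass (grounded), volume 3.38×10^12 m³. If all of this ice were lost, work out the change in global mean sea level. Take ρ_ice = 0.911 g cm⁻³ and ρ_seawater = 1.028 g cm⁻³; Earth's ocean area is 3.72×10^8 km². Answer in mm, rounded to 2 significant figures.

≈ 8.1 mm

Tesis: 3.38×10^12 m³ × (911/1028) = 2.995×10^12 m³ of water.
Spread over 3.72×10^14 m² of ocean, Δh = 2.995×10^12 / 3.72×10^14 = 8.05×10^-3 m = 8.1 mm.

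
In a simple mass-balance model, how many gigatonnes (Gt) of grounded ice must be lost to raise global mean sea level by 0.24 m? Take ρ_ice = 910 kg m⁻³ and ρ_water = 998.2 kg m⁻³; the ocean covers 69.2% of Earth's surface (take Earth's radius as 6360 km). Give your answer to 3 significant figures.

Required water volume = Δh × A = 0.24 m × 3.52×10^14 m² = 8.442×10^13 m³.
ρ_w = 998.2 kg m⁻³, so the mass of water = 8.442×10^13 m³ × 998.2 kg m⁻³ = 8.427×10^16 kg = 8.43×10^4 Gt (and the same mass of ice, by conservation).

≈ 8.43×10^4 Gt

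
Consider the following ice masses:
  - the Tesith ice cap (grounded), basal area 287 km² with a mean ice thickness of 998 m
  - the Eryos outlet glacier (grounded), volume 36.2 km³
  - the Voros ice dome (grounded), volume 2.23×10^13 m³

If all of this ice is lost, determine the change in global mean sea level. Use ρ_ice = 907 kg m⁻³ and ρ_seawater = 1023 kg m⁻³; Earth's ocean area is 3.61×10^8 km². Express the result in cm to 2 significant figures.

≈ 5.6 cm

Tesith: ice volume = 287 km² × 998 m = 286.4 km³; 286.4 × (907/1023) = 253.9 km³ of water.
Eryos: 36.2 km³ × (907/1023) = 32.10 km³ of water.
Voros: 2.23×10^13 m³ × (907/1023) = 1.977×10^13 m³ of water.
Total added water ≈ 2.006×10^13 m³ over 3.61×10^14 m² → Δh = 0.0556 m = 5.6 cm.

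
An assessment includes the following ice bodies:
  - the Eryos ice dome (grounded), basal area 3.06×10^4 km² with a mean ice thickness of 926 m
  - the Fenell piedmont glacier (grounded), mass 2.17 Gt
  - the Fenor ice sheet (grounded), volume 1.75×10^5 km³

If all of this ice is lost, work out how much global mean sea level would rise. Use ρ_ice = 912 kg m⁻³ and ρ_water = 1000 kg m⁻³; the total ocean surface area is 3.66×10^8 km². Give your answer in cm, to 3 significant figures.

Eryos: ice volume = 3.06×10^4 km² × 926 m = 2.834×10^4 km³; 2.834×10^4 × (912/1000) = 2.584×10^4 km³ of water.
Fenell: 2.17 Gt = 2.170×10^12 kg; dividing by ρ_w = 1000 kg m⁻³ gives 2.170×10^9 m³ of water.
Fenor: 1.75×10^5 km³ × (912/1000) = 1.596×10^5 km³ of water.
Total added water ≈ 1.854×10^14 m³ over 3.66×10^14 m² → Δh = 0.507 m = 50.7 cm.

≈ 50.7 cm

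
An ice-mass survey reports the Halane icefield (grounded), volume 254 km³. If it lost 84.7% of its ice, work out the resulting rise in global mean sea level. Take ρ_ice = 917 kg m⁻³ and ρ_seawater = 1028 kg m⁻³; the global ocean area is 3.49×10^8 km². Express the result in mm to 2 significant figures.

Halane: 0.847 × 254 km³ × (917/1028) = 191.9 km³ of water.
Spread over 3.49×10^14 m² of ocean, Δh = 1.919×10^11 / 3.49×10^14 = 5.50×10^-4 m = 0.55 mm.

≈ 0.55 mm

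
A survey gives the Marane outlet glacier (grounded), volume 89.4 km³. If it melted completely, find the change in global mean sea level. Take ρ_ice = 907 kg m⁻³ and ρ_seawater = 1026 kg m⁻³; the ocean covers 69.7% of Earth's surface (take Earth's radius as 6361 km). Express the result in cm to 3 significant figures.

≈ 0.0223 cm

Marane: 89.4 km³ × (907/1026) = 79.03 km³ of water.
Spread over 3.54×10^14 m² of ocean, Δh = 7.903×10^10 / 3.54×10^14 = 2.23×10^-4 m = 0.0223 cm.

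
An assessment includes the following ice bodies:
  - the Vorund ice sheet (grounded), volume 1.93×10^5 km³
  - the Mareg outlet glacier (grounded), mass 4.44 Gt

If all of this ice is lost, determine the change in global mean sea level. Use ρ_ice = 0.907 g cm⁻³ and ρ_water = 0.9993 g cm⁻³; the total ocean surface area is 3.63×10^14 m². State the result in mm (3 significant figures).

≈ 483 mm

Vorund: 1.93×10^5 km³ × (907/999.3) = 1.752×10^5 km³ of water.
Mareg: 4.44 Gt = 4.440×10^12 kg; dividing by ρ_w = 0.9993 g cm⁻³ = 999.3 kg m⁻³ gives 4.443×10^9 m³ of water.
Total added water ≈ 1.752×10^14 m³ over 3.63×10^14 m² → Δh = 0.483 m = 483 mm.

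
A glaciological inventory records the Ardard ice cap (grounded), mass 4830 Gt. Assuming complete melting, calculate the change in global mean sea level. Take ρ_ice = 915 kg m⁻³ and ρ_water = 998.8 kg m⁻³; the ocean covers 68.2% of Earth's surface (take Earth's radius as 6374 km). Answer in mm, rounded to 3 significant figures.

Ardard: 4830 Gt = 4.830×10^15 kg; dividing by ρ_w = 998.8 kg m⁻³ gives 4.836×10^12 m³ of water.
Spread over 3.48×10^14 m² of ocean, Δh = 4.836×10^12 / 3.48×10^14 = 0.0139 m = 13.9 mm.

≈ 13.9 mm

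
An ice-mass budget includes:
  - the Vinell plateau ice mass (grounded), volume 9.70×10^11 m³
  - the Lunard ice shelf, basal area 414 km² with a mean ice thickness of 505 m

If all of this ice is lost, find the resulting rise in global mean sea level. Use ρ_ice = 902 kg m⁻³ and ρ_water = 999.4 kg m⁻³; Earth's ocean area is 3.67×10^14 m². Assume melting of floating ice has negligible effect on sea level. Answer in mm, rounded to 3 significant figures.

≈ 2.39 mm

Vinell: 9.70×10^11 m³ × (902/999.4) = 8.755×10^11 m³ of water.
The Lunard ice shelf is floating and already displaces its own weight of water, so its melt adds essentially nothing to sea level.
Total added water ≈ 8.755×10^11 m³ over 3.67×10^14 m² → Δh = 2.39×10^-3 m = 2.39 mm.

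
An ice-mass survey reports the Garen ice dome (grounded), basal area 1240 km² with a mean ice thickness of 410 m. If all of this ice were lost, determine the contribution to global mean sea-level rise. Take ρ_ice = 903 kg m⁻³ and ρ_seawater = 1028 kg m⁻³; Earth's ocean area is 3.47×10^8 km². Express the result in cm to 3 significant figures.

≈ 0.129 cm

Garen: ice volume = 1240 km² × 410 m = 508.4 km³; 508.4 × (903/1028) = 446.6 km³ of water.
Spread over 3.47×10^14 m² of ocean, Δh = 4.466×10^11 / 3.47×10^14 = 1.29×10^-3 m = 0.129 cm.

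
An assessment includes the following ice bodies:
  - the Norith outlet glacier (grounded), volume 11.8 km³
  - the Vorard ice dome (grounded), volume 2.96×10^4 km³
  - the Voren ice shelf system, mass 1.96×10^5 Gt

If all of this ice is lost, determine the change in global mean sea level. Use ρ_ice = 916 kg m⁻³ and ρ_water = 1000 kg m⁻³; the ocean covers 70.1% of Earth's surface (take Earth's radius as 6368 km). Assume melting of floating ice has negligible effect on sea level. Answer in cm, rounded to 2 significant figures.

≈ 7.6 cm

Norith: 11.8 km³ × (916/1000) = 10.81 km³ of water.
Vorard: 2.96×10^4 km³ × (916/1000) = 2.711×10^4 km³ of water.
The Voren ice shelf system is floating and already displaces its own weight of water, so its melt adds essentially nothing to sea level.
Total added water ≈ 2.712×10^13 m³ over 3.57×10^14 m² → Δh = 0.0759 m = 7.6 cm.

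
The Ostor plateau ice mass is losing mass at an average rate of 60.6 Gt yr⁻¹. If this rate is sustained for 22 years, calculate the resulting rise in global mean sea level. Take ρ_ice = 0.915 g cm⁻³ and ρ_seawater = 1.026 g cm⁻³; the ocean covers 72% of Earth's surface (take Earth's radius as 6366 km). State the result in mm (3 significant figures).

≈ 3.54 mm

Total mass lost = 60.6 Gt/yr × 22 yr = 1333 Gt = 1.333×10^15 kg.
ρ_w = 1.026 g cm⁻³ = 1026 kg m⁻³, so water volume = 1.333×10^15 / 1026 = 1.299×10^12 m³.
Δh = 1.299×10^12 / 3.67×10^14 = 3.54×10^-3 m = 3.54 mm.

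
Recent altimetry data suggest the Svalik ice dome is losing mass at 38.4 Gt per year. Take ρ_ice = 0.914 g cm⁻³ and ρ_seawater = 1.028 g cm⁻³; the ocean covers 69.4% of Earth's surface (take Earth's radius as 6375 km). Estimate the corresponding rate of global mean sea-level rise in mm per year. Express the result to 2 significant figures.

≈ 0.11 mm/yr

ρ_w = 1.028 g cm⁻³ = 1028 kg m⁻³. Annual water volume added = 38.4 Gt / ρ_w = 3.840×10^13 kg / 1028 kg m⁻³ = 3.735×10^10 m³.
Δh per year = 3.735×10^10 / 3.54×10^14 = 1.05×10^-4 m = 0.11 mm.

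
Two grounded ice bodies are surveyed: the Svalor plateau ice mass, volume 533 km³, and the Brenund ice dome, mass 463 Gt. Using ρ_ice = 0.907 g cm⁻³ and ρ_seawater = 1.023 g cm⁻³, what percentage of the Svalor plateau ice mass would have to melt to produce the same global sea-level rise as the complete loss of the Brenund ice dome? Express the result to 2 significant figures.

Equal sea-level rise means equal mass of meltwater, i.e. equal mass of ice lost.
Ice mass of Brenund: 4.630×10^14 kg; ice mass of Svalor: 4.834×10^14 kg.
Fraction required = 4.630×10^14 / 4.834×10^14 = 0.958 → 96 %.

≈ 96 %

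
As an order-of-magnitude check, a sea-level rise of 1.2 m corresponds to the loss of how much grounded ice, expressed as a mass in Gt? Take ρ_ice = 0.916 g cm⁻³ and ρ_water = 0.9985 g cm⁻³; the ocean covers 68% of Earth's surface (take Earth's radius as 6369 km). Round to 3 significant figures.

Required water volume = Δh × A = 1.2 m × 3.47×10^14 m² = 4.160×10^14 m³.
ρ_w = 0.9985 g cm⁻³ = 998.5 kg m⁻³, so the mass of water = 4.160×10^14 m³ × 998.5 kg m⁻³ = 4.153×10^17 kg = 4.15×10^5 Gt (and the same mass of ice, by conservation).

≈ 4.15×10^5 Gt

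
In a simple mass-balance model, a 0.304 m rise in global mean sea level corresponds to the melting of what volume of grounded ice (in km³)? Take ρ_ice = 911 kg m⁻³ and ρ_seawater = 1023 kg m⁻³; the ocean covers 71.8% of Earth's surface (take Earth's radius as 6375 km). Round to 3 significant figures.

Required water volume = Δh × A = 0.304 m × 3.67×10^14 m² = 1.115×10^14 m³ = 1.115×10^5 km³.
Ice volume = water volume × ρ_w/ρ_ice = 1.115×10^5 × 1023/911 = 1.25×10^5 km³.

≈ 1.25×10^5 km³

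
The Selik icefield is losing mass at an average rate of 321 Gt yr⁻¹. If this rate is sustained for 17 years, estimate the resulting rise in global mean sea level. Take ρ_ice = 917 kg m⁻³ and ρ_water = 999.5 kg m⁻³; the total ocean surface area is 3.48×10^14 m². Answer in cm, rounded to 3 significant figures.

≈ 1.57 cm

Total mass lost = 321 Gt/yr × 17 yr = 5457 Gt = 5.457×10^15 kg.
ρ_w = 999.5 kg m⁻³, so water volume = 5.457×10^15 / 999.5 = 5.460×10^12 m³.
Δh = 5.460×10^12 / 3.48×10^14 = 0.0157 m = 1.57 cm.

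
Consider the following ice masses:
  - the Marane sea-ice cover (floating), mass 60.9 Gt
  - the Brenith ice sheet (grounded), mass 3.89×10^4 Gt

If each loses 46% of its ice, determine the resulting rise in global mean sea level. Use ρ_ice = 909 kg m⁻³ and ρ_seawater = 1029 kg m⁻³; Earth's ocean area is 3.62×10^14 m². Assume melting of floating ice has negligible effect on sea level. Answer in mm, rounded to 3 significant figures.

The Marane sea-ice cover is floating and already displaces its own weight of water, so its melt adds essentially nothing to sea level.
Brenith: 0.46 × 3.89×10^4 Gt = 1.789×10^16 kg; dividing by ρ_w = 1029 kg m⁻³ gives 1.739×10^13 m³ of water.
Total added water ≈ 1.739×10^13 m³ over 3.62×10^14 m² → Δh = 0.0480 m = 48.0 mm.

≈ 48.0 mm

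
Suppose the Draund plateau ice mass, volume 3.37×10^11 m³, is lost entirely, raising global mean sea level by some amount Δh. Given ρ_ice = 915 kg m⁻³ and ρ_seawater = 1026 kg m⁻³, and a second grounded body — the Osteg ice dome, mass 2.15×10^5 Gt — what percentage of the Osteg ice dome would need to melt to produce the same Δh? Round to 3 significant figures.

≈ 0.143 %

Equal sea-level rise means equal mass of meltwater, i.e. equal mass of ice lost.
Ice mass of Draund: 3.084×10^14 kg; ice mass of Osteg: 2.150×10^17 kg.
Fraction required = 3.084×10^14 / 2.150×10^17 = 1.43×10^-3 → 0.143 %.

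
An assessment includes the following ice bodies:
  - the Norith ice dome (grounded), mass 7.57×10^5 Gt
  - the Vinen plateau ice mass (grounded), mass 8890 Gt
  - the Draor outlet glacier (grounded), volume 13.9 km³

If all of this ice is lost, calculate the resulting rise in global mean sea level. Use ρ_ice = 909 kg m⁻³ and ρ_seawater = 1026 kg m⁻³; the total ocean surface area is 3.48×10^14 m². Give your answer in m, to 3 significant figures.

≈ 2.15 m

Norith: 7.57×10^5 Gt = 7.570×10^17 kg; dividing by ρ_w = 1026 kg m⁻³ gives 7.378×10^14 m³ of water.
Vinen: 8890 Gt = 8.890×10^15 kg; dividing by ρ_w = 1026 kg m⁻³ gives 8.665×10^12 m³ of water.
Draor: 13.9 km³ × (909/1026) = 12.31 km³ of water.
Total added water ≈ 7.465×10^14 m³ over 3.48×10^14 m² → Δh = 2.15 m.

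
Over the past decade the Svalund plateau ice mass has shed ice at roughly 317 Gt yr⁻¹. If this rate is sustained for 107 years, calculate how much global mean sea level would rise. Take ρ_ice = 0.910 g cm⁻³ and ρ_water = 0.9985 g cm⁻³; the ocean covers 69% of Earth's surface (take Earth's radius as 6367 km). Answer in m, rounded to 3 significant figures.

Total mass lost = 317 Gt/yr × 107 yr = 3.392×10^4 Gt = 3.392×10^16 kg.
ρ_w = 0.9985 g cm⁻³ = 998.5 kg m⁻³, so water volume = 3.392×10^16 / 998.5 = 3.397×10^13 m³.
Δh = 3.397×10^13 / 3.52×10^14 = 0.0966 m.

≈ 0.0966 m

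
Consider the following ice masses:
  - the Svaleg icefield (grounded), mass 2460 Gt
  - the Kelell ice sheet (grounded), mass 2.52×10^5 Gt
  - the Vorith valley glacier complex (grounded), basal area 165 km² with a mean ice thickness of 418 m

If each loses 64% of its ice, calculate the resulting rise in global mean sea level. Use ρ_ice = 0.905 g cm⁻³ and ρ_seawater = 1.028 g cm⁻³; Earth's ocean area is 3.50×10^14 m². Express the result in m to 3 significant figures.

≈ 0.453 m

Svaleg: 0.64 × 2460 Gt = 1.574×10^15 kg; dividing by ρ_w = 1.028 g cm⁻³ = 1028 kg m⁻³ gives 1.532×10^12 m³ of water.
Kelell: 0.64 × 2.52×10^5 Gt = 1.613×10^17 kg; dividing by ρ_w = 1028 kg m⁻³ gives 1.569×10^14 m³ of water.
Vorith: ice volume = 165 km² × 418 m = 68.97 km³; 0.64 × 68.97 × (905/1028) = 38.86 km³ of water.
Total added water ≈ 1.585×10^14 m³ over 3.50×10^14 m² → Δh = 0.453 m.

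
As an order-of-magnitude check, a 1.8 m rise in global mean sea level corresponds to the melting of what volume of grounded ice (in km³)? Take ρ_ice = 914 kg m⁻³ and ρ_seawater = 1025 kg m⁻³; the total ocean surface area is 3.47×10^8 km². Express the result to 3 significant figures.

Required water volume = Δh × A = 1.8 m × 3.47×10^14 m² = 6.246×10^14 m³ = 6.246×10^5 km³.
Ice volume = water volume × ρ_w/ρ_ice = 6.246×10^5 × 1025/914 = 7.00×10^5 km³.

≈ 7.00×10^5 km³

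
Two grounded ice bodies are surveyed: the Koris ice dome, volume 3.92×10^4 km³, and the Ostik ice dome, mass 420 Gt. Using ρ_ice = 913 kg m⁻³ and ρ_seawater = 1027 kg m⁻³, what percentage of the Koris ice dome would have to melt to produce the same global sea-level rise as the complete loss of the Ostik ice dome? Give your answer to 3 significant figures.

Equal sea-level rise means equal mass of meltwater, i.e. equal mass of ice lost.
Ice mass of Ostik: 4.200×10^14 kg; ice mass of Koris: 3.579×10^16 kg.
Fraction required = 4.200×10^14 / 3.579×10^16 = 0.0117 → 1.17 %.

≈ 1.17 %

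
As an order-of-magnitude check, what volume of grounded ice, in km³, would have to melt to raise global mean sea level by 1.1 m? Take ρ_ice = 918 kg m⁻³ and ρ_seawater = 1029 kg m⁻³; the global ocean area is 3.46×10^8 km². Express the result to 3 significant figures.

≈ 4.27×10^5 km³

Required water volume = Δh × A = 1.1 m × 3.46×10^14 m² = 3.806×10^14 m³ = 3.806×10^5 km³.
Ice volume = water volume × ρ_w/ρ_ice = 3.806×10^5 × 1029/918 = 4.27×10^5 km³.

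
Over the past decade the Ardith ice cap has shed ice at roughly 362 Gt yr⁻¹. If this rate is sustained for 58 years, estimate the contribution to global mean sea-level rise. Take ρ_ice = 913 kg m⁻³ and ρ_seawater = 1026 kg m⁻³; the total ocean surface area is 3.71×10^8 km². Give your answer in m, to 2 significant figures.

Total mass lost = 362 Gt/yr × 58 yr = 2.100×10^4 Gt = 2.100×10^16 kg.
ρ_w = 1026 kg m⁻³, so water volume = 2.100×10^16 / 1026 = 2.046×10^13 m³.
Δh = 2.046×10^13 / 3.71×10^14 = 0.0552 m.

≈ 0.055 m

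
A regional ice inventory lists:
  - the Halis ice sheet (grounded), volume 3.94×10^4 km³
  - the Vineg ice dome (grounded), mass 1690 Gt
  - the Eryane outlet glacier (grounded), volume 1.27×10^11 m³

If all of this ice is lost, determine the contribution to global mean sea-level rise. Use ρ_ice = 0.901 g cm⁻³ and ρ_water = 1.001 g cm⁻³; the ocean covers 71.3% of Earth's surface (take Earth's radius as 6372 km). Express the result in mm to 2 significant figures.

≈ 100 mm

Halis: 3.94×10^4 km³ × (901/1001) = 3.546×10^4 km³ of water.
Vineg: 1690 Gt = 1.690×10^15 kg; dividing by ρ_w = 1.001 g cm⁻³ = 1001 kg m⁻³ gives 1.688×10^12 m³ of water.
Eryane: 1.27×10^11 m³ × (901/1001) = 1.143×10^11 m³ of water.
Total added water ≈ 3.727×10^13 m³ over 3.64×10^14 m² → Δh = 0.102 m = 100 mm.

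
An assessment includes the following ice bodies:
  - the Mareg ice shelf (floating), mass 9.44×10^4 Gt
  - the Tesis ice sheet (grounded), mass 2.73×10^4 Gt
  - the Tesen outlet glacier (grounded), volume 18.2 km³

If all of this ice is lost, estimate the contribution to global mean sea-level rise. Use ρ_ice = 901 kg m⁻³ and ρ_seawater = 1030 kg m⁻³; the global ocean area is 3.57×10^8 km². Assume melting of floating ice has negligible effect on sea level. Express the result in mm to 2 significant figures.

≈ 74 mm

The Mareg ice shelf is floating and already displaces its own weight of water, so its melt adds essentially nothing to sea level.
Tesis: 2.73×10^4 Gt = 2.730×10^16 kg; dividing by ρ_w = 1030 kg m⁻³ gives 2.650×10^13 m³ of water.
Tesen: 18.2 km³ × (901/1030) = 15.92 km³ of water.
Total added water ≈ 2.652×10^13 m³ over 3.57×10^14 m² → Δh = 0.0743 m = 74 mm.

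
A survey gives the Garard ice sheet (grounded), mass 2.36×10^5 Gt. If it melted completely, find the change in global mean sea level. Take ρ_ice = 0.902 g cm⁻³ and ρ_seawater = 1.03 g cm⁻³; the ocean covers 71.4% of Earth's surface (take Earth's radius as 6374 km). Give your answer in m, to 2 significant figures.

≈ 0.63 m

Garard: 2.36×10^5 Gt = 2.360×10^17 kg; dividing by ρ_w = 1.03 g cm⁻³ = 1030 kg m⁻³ gives 2.291×10^14 m³ of water.
Spread over 3.65×10^14 m² of ocean, Δh = 2.291×10^14 / 3.65×10^14 = 0.629 m.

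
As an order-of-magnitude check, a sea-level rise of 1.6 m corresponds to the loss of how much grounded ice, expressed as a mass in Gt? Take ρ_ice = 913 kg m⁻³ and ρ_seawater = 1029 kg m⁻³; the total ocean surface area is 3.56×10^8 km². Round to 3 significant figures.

Required water volume = Δh × A = 1.6 m × 3.56×10^14 m² = 5.696×10^14 m³.
ρ_w = 1029 kg m⁻³, so the mass of water = 5.696×10^14 m³ × 1029 kg m⁻³ = 5.861×10^17 kg = 5.86×10^5 Gt (and the same mass of ice, by conservation).

≈ 5.86×10^5 Gt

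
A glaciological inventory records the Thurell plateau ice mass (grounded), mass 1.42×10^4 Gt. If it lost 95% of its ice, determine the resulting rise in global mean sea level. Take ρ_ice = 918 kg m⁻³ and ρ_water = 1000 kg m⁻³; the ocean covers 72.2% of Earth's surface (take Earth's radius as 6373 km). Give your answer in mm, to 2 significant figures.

≈ 37 mm

Thurell: 0.95 × 1.42×10^4 Gt = 1.349×10^16 kg; dividing by ρ_w = 1000 kg m⁻³ gives 1.349×10^13 m³ of water.
Spread over 3.68×10^14 m² of ocean, Δh = 1.349×10^13 / 3.68×10^14 = 0.0366 m = 37 mm.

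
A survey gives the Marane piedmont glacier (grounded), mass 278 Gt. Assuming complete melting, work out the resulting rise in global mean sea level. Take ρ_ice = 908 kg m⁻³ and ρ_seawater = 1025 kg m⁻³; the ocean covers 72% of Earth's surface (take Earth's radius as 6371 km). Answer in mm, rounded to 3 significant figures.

Marane: 278 Gt = 2.780×10^14 kg; dividing by ρ_w = 1025 kg m⁻³ gives 2.712×10^11 m³ of water.
Spread over 3.67×10^14 m² of ocean, Δh = 2.712×10^11 / 3.67×10^14 = 7.39×10^-4 m = 0.739 mm.

≈ 0.739 mm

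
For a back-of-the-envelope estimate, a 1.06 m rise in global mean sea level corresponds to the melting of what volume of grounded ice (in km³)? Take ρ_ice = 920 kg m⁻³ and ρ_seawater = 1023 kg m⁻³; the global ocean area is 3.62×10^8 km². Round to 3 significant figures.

≈ 4.27×10^5 km³

Required water volume = Δh × A = 1.06 m × 3.62×10^14 m² = 3.837×10^14 m³ = 3.837×10^5 km³.
Ice volume = water volume × ρ_w/ρ_ice = 3.837×10^5 × 1023/920 = 4.27×10^5 km³.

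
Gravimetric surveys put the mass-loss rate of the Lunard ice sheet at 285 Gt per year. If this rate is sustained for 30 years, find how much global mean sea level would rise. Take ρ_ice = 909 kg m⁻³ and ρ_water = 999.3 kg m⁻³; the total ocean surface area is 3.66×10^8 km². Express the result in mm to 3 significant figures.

≈ 23.4 mm

Total mass lost = 285 Gt/yr × 30 yr = 8550 Gt = 8.550×10^15 kg.
ρ_w = 999.3 kg m⁻³, so water volume = 8.550×10^15 / 999.3 = 8.556×10^12 m³.
Δh = 8.556×10^12 / 3.66×10^14 = 0.0234 m = 23.4 mm.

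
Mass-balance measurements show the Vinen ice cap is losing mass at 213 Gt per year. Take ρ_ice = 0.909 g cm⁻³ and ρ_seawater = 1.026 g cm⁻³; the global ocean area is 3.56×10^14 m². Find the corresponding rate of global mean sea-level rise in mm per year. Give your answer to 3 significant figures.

ρ_w = 1.026 g cm⁻³ = 1026 kg m⁻³. Annual water volume added = 213 Gt / ρ_w = 2.130×10^14 kg / 1026 kg m⁻³ = 2.076×10^11 m³.
Δh per year = 2.076×10^11 / 3.56×10^14 = 5.83×10^-4 m = 0.583 mm.

≈ 0.583 mm/yr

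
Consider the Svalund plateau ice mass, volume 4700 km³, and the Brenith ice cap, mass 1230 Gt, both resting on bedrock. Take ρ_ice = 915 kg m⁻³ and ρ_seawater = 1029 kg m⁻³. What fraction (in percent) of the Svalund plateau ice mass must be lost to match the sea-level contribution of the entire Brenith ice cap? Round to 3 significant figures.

Equal sea-level rise means equal mass of meltwater, i.e. equal mass of ice lost.
Ice mass of Brenith: 1.230×10^15 kg; ice mass of Svalund: 4.300×10^15 kg.
Fraction required = 1.230×10^15 / 4.300×10^15 = 0.286 → 28.6 %.

≈ 28.6 %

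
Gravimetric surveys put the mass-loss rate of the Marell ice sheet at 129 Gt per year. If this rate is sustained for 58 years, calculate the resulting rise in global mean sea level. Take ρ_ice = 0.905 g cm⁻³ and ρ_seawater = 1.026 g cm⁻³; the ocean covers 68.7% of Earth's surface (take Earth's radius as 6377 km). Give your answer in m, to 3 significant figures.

≈ 0.0208 m

Total mass lost = 129 Gt/yr × 58 yr = 7482 Gt = 7.482×10^15 kg.
ρ_w = 1.026 g cm⁻³ = 1026 kg m⁻³, so water volume = 7.482×10^15 / 1026 = 7.292×10^12 m³.
Δh = 7.292×10^12 / 3.51×10^14 = 0.0208 m.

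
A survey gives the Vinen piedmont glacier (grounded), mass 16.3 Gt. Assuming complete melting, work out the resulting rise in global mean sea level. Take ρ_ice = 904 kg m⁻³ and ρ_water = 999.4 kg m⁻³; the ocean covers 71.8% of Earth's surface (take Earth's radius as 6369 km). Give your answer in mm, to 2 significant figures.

Vinen: 16.3 Gt = 1.630×10^13 kg; dividing by ρ_w = 999.4 kg m⁻³ gives 1.631×10^10 m³ of water.
Spread over 3.66×10^14 m² of ocean, Δh = 1.631×10^10 / 3.66×10^14 = 4.46×10^-5 m = 0.045 mm.

≈ 0.045 mm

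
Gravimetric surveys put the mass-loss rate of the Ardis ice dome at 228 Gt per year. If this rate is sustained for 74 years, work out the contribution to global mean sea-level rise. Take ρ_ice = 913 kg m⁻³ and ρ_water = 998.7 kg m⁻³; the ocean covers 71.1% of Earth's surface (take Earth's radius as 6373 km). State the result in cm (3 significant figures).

Total mass lost = 228 Gt/yr × 74 yr = 1.687×10^4 Gt = 1.687×10^16 kg.
ρ_w = 998.7 kg m⁻³, so water volume = 1.687×10^16 / 998.7 = 1.689×10^13 m³.
Δh = 1.689×10^13 / 3.63×10^14 = 0.0466 m = 4.66 cm.

≈ 4.66 cm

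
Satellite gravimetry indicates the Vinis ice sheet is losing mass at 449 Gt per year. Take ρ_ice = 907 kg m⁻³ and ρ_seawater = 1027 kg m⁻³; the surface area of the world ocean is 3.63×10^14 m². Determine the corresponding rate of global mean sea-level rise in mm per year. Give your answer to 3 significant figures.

≈ 1.20 mm/yr

ρ_w = 1027 kg m⁻³. Annual water volume added = 449 Gt / ρ_w = 4.490×10^14 kg / 1027 kg m⁻³ = 4.372×10^11 m³.
Δh per year = 4.372×10^11 / 3.63×10^14 = 1.20×10^-3 m = 1.20 mm.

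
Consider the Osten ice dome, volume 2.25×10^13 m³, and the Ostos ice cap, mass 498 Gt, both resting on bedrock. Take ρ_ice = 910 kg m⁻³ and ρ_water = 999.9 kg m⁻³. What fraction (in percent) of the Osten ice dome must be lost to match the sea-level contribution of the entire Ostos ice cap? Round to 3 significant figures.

Equal sea-level rise means equal mass of meltwater, i.e. equal mass of ice lost.
Ice mass of Ostos: 4.980×10^14 kg; ice mass of Osten: 2.048×10^16 kg.
Fraction required = 4.980×10^14 / 2.048×10^16 = 0.0243 → 2.43 %.

≈ 2.43 %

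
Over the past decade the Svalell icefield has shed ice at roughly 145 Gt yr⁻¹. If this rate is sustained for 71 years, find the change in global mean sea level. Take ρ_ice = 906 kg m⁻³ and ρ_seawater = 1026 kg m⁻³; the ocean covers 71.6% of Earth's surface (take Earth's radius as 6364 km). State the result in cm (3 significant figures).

Total mass lost = 145 Gt/yr × 71 yr = 1.030×10^4 Gt = 1.030×10^16 kg.
ρ_w = 1026 kg m⁻³, so water volume = 1.030×10^16 / 1026 = 1.003×10^13 m³.
Δh = 1.003×10^13 / 3.64×10^14 = 0.0275 m = 2.75 cm.

≈ 2.75 cm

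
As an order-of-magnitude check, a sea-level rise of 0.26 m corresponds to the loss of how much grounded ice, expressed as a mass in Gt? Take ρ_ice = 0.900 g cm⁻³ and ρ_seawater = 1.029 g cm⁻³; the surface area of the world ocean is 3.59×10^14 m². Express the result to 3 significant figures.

≈ 9.60×10^4 Gt

Required water volume = Δh × A = 0.26 m × 3.59×10^14 m² = 9.334×10^13 m³.
ρ_w = 1.029 g cm⁻³ = 1029 kg m⁻³, so the mass of water = 9.334×10^13 m³ × 1029 kg m⁻³ = 9.605×10^16 kg = 9.60×10^4 Gt (and the same mass of ice, by conservation).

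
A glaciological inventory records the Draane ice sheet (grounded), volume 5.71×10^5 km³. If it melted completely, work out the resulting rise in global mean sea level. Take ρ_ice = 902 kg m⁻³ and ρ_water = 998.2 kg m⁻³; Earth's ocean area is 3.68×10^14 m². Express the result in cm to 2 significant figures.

Draane: 5.71×10^5 km³ × (902/998.2) = 5.160×10^5 km³ of water.
Spread over 3.68×10^14 m² of ocean, Δh = 5.160×10^14 / 3.68×10^14 = 1.40 m = 140 cm.

≈ 140 cm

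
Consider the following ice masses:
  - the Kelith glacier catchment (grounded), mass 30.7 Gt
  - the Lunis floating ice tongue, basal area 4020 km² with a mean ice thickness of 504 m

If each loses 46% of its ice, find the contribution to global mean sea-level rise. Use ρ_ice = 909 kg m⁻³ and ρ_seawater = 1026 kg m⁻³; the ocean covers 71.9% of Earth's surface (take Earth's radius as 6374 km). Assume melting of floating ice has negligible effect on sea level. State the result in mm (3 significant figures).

Kelith: 0.46 × 30.7 Gt = 1.412×10^13 kg; dividing by ρ_w = 1026 kg m⁻³ gives 1.376×10^10 m³ of water.
The Lunis floating ice tongue is floating and already displaces its own weight of water, so its melt adds essentially nothing to sea level.
Total added water ≈ 1.376×10^10 m³ over 3.67×10^14 m² → Δh = 3.75×10^-5 m = 0.0375 mm.

≈ 0.0375 mm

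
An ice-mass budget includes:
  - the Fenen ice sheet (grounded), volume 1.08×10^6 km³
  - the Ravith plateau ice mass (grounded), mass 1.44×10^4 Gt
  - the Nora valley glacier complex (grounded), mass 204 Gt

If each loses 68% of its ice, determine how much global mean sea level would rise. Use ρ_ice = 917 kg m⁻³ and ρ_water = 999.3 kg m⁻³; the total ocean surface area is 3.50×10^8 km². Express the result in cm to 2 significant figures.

Fenen: 0.68 × 1.08×10^6 km³ × (917/999.3) = 6.739×10^5 km³ of water.
Ravith: 0.68 × 1.44×10^4 Gt = 9.792×10^15 kg; dividing by ρ_w = 999.3 kg m⁻³ gives 9.799×10^12 m³ of water.
Nora: 0.68 × 204 Gt = 1.387×10^14 kg; dividing by ρ_w = 999.3 kg m⁻³ gives 1.388×10^11 m³ of water.
Total added water ≈ 6.839×10^14 m³ over 3.50×10^14 m² → Δh = 1.95 m = 200 cm.

≈ 200 cm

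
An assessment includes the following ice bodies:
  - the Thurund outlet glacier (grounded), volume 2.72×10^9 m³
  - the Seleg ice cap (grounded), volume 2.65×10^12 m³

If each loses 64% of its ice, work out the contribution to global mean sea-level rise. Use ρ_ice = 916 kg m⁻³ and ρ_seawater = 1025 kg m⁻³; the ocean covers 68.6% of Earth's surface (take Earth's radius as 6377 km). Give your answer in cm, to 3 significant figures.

Thurund: 0.64 × 2.72×10^9 m³ × (916/1025) = 1.556×10^9 m³ of water.
Seleg: 0.64 × 2.65×10^12 m³ × (916/1025) = 1.516×10^12 m³ of water.
Total added water ≈ 1.517×10^12 m³ over 3.51×10^14 m² → Δh = 4.33×10^-3 m = 0.433 cm.

≈ 0.433 cm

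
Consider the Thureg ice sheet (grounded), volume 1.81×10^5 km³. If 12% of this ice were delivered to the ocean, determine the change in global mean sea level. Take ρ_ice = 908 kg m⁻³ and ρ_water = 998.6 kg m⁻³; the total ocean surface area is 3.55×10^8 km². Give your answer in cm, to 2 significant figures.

≈ 5.6 cm

Thureg: 0.12 × 1.81×10^5 km³ × (908/998.6) = 1.975×10^4 km³ of water.
Spread over 3.55×10^14 m² of ocean, Δh = 1.975×10^13 / 3.55×10^14 = 0.0556 m = 5.6 cm.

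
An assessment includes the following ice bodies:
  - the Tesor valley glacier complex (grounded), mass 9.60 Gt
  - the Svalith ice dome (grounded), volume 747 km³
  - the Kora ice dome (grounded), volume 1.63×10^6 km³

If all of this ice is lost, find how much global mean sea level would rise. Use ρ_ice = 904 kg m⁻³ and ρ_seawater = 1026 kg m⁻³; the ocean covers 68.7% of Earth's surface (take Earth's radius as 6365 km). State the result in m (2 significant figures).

Tesor: 9.60 Gt = 9.600×10^12 kg; dividing by ρ_w = 1026 kg m⁻³ gives 9.357×10^9 m³ of water.
Svalith: 747 km³ × (904/1026) = 658.2 km³ of water.
Kora: 1.63×10^6 km³ × (904/1026) = 1.436×10^6 km³ of water.
Total added water ≈ 1.437×10^15 m³ over 3.50×10^14 m² → Δh = 4.11 m.

≈ 4.1 m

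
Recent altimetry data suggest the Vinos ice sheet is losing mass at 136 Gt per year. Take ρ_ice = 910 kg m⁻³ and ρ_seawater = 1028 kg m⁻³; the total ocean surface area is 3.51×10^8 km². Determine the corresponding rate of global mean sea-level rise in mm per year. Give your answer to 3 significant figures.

≈ 0.377 mm/yr

ρ_w = 1028 kg m⁻³. Annual water volume added = 136 Gt / ρ_w = 1.360×10^14 kg / 1028 kg m⁻³ = 1.323×10^11 m³.
Δh per year = 1.323×10^11 / 3.51×10^14 = 3.77×10^-4 m = 0.377 mm.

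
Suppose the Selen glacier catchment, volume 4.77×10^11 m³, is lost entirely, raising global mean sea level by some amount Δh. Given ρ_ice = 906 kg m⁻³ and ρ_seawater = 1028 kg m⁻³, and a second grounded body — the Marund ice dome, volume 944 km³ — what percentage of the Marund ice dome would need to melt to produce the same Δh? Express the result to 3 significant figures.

Equal sea-level rise means equal mass of meltwater, i.e. equal mass of ice lost.
Ice mass of Selen: 4.322×10^14 kg; ice mass of Marund: 8.553×10^14 kg.
Fraction required = 4.322×10^14 / 8.553×10^14 = 0.505 → 50.5 %.

≈ 50.5 %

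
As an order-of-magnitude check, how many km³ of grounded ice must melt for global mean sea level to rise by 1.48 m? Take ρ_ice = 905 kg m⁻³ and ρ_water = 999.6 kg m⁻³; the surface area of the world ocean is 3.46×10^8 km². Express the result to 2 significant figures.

≈ 5.7×10^5 km³

Required water volume = Δh × A = 1.48 m × 3.46×10^14 m² = 5.121×10^14 m³ = 5.121×10^5 km³.
Ice volume = water volume × ρ_w/ρ_ice = 5.121×10^5 × 999.6/905 = 5.7×10^5 km³.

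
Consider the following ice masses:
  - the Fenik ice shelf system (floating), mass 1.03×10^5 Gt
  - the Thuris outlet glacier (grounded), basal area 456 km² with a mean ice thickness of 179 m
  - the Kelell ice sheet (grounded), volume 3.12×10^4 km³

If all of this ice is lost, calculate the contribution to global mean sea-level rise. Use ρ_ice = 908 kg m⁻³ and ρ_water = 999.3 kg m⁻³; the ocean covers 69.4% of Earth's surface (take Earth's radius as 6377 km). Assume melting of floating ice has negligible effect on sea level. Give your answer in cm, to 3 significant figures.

The Fenik ice shelf system is floating and already displaces its own weight of water, so its melt adds essentially nothing to sea level.
Thuris: ice volume = 456 km² × 179 m = 81.62 km³; 81.62 × (908/999.3) = 74.17 km³ of water.
Kelell: 3.12×10^4 km³ × (908/999.3) = 2.835×10^4 km³ of water.
Total added water ≈ 2.842×10^13 m³ over 3.55×10^14 m² → Δh = 0.0801 m = 8.01 cm.

≈ 8.01 cm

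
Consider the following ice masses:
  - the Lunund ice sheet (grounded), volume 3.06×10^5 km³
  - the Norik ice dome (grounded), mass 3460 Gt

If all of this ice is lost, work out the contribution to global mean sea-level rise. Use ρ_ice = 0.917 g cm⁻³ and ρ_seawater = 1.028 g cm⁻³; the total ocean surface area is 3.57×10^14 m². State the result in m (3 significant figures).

Lunund: 3.06×10^5 km³ × (917/1028) = 2.730×10^5 km³ of water.
Norik: 3460 Gt = 3.460×10^15 kg; dividing by ρ_w = 1.028 g cm⁻³ = 1028 kg m⁻³ gives 3.366×10^12 m³ of water.
Total added water ≈ 2.763×10^14 m³ over 3.57×10^14 m² → Δh = 0.774 m.

≈ 0.774 m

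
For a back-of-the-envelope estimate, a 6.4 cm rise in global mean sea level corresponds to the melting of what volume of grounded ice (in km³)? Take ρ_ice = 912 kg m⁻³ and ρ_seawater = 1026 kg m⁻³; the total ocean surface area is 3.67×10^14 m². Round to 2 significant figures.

≈ 2.6×10^4 km³

Required water volume = Δh × A = 0.064 m × 3.67×10^14 m² = 2.349×10^13 m³ = 2.349×10^4 km³.
Ice volume = water volume × ρ_w/ρ_ice = 2.349×10^4 × 1026/912 = 2.6×10^4 km³.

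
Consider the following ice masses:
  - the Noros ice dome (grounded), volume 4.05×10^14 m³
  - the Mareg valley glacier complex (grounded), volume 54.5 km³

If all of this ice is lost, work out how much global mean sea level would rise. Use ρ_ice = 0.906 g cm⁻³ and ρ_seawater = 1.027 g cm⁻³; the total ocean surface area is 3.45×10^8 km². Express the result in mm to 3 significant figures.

≈ 1040 mm

Noros: 4.05×10^14 m³ × (906/1027) = 3.573×10^14 m³ of water.
Mareg: 54.5 km³ × (906/1027) = 48.08 km³ of water.
Total added water ≈ 3.573×10^14 m³ over 3.45×10^14 m² → Δh = 1.04 m = 1040 mm.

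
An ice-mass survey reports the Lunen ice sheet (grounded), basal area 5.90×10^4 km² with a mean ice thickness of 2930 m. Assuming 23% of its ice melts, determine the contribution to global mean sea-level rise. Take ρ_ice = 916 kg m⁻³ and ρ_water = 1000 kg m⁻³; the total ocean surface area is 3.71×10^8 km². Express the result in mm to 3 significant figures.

≈ 98.2 mm

Lunen: ice volume = 5.90×10^4 km² × 2930 m = 1.729×10^5 km³; 0.23 × 1.729×10^5 × (916/1000) = 3.642×10^4 km³ of water.
Spread over 3.71×10^14 m² of ocean, Δh = 3.642×10^13 / 3.71×10^14 = 0.0982 m = 98.2 mm.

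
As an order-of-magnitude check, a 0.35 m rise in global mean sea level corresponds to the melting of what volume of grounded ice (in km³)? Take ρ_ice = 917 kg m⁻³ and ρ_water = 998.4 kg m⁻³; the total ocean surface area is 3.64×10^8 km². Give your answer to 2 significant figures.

≈ 1.4×10^5 km³

Required water volume = Δh × A = 0.35 m × 3.64×10^14 m² = 1.274×10^14 m³ = 1.274×10^5 km³.
Ice volume = water volume × ρ_w/ρ_ice = 1.274×10^5 × 998.4/917 = 1.4×10^5 km³.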